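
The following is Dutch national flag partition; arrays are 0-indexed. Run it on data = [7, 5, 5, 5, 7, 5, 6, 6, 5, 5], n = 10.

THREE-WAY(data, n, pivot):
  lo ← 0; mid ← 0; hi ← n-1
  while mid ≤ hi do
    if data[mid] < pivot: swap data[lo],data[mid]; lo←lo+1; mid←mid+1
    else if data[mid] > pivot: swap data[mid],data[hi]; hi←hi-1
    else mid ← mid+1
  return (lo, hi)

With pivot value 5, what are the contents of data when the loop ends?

[5, 5, 5, 5, 5, 5, 6, 6, 7, 7]

lo=0 mid=0 hi=9
7>5: swap(0,9), hi=8 ⇒ [5, 5, 5, 5, 7, 5, 6, 6, 5, 7]
5=5: mid=1
5=5: mid=2
5=5: mid=3
5=5: mid=4
7>5: swap(4,8), hi=7 ⇒ [5, 5, 5, 5, 5, 5, 6, 6, 7, 7]
5=5: mid=5
5=5: mid=6
6>5: swap(6,7), hi=6 ⇒ [5, 5, 5, 5, 5, 5, 6, 6, 7, 7]
6>5: swap(6,6), hi=5 ⇒ [5, 5, 5, 5, 5, 5, 6, 6, 7, 7]
done. lo=0 hi=5; data=[5, 5, 5, 5, 5, 5, 6, 6, 7, 7]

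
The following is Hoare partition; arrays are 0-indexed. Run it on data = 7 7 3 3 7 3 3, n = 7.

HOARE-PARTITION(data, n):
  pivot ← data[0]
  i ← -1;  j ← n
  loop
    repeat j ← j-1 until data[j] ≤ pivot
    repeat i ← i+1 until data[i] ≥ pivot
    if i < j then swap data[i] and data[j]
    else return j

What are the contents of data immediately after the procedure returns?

pivot=7
j stops at 6 (3), i stops at 0 (7); swap ⇒ 3 7 3 3 7 3 7
j stops at 5 (3), i stops at 1 (7); swap ⇒ 3 3 3 3 7 7 7
j stops at 4, i stops at 4; i≥j ⇒ return 4. data=3 3 3 3 7 7 7

3 3 3 3 7 7 7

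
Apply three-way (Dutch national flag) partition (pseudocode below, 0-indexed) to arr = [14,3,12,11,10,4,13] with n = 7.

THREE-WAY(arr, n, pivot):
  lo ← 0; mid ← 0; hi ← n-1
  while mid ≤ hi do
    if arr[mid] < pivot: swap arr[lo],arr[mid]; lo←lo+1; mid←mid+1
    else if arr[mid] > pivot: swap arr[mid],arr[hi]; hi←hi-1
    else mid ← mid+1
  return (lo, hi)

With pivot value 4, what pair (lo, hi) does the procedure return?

pivot = 4; lo=0, mid=0, hi=6
arr[mid]=14>4: swap arr[0],arr[6]; hi=5 → [13,3,12,11,10,4,14]
arr[mid]=13>4: swap arr[0],arr[5]; hi=4 → [4,3,12,11,10,13,14]
arr[mid]=4=4: mid=1
arr[mid]=3<4: swap arr[0],arr[1]; lo=1,mid=2 → [3,4,12,11,10,13,14]
arr[mid]=12>4: swap arr[2],arr[4]; hi=3 → [3,4,10,11,12,13,14]
arr[mid]=10>4: swap arr[2],arr[3]; hi=2 → [3,4,11,10,12,13,14]
arr[mid]=11>4: swap arr[2],arr[2]; hi=1 → [3,4,11,10,12,13,14]
end: lo=1, hi=1; arr = [3,4,11,10,12,13,14]

(1, 1)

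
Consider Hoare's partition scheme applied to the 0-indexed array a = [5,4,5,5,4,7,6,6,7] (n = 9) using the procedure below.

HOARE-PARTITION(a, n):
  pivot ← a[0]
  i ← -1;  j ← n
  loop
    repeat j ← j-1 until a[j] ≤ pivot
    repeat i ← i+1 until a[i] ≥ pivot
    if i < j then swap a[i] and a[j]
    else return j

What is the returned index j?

2

pivot=5
j stops at 4 (4), i stops at 0 (5); swap ⇒ [4,4,5,5,5,7,6,6,7]
j stops at 3 (5), i stops at 2 (5); swap ⇒ [4,4,5,5,5,7,6,6,7]
j stops at 2, i stops at 3; i≥j ⇒ return 2. a=[4,4,5,5,5,7,6,6,7]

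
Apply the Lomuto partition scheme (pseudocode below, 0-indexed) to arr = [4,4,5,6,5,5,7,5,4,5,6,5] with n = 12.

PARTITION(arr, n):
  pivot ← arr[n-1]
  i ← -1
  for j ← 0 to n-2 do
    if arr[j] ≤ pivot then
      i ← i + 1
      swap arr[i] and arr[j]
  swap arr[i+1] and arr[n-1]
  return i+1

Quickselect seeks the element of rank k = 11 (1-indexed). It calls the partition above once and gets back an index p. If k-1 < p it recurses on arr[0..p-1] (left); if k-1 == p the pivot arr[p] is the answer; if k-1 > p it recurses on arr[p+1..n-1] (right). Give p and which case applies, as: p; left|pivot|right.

8; right

pivot=5, i=-1
j=0: 4≤5, i=0, swap(0,0) ⇒ [4,4,5,6,5,5,7,5,4,5,6,5]
j=1: 4≤5, i=1, swap(1,1) ⇒ [4,4,5,6,5,5,7,5,4,5,6,5]
j=2: 5≤5, i=2, swap(2,2) ⇒ [4,4,5,6,5,5,7,5,4,5,6,5]
j=3: 6>5, skip
j=4: 5≤5, i=3, swap(3,4) ⇒ [4,4,5,5,6,5,7,5,4,5,6,5]
j=5: 5≤5, i=4, swap(4,5) ⇒ [4,4,5,5,5,6,7,5,4,5,6,5]
j=6: 7>5, skip
j=7: 5≤5, i=5, swap(5,7) ⇒ [4,4,5,5,5,5,7,6,4,5,6,5]
j=8: 4≤5, i=6, swap(6,8) ⇒ [4,4,5,5,5,5,4,6,7,5,6,5]
j=9: 5≤5, i=7, swap(7,9) ⇒ [4,4,5,5,5,5,4,5,7,6,6,5]
j=10: 6>5, skip
swap(8,11) ⇒ [4,4,5,5,5,5,4,5,5,6,6,7]; return 8
p = 8; k-1 = 10 > 8 ⇒ right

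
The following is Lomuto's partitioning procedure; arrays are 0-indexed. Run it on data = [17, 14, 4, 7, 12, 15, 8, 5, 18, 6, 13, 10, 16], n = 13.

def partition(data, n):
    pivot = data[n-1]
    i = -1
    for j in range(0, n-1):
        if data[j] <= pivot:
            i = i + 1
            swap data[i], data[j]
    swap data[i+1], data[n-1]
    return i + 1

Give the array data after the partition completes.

[14, 4, 7, 12, 15, 8, 5, 6, 13, 10, 16, 17, 18]

pivot = data[12] = 16; i = -1
j=0: data[0]=17 > 16 → no swap
j=1: data[1]=14 ≤ 16 → i=0, swap data[0],data[1] → [14, 17, 4, 7, 12, 15, 8, 5, 18, 6, 13, 10, 16]
j=2: data[2]=4 ≤ 16 → i=1, swap data[1],data[2] → [14, 4, 17, 7, 12, 15, 8, 5, 18, 6, 13, 10, 16]
j=3: data[3]=7 ≤ 16 → i=2, swap data[2],data[3] → [14, 4, 7, 17, 12, 15, 8, 5, 18, 6, 13, 10, 16]
j=4: data[4]=12 ≤ 16 → i=3, swap data[3],data[4] → [14, 4, 7, 12, 17, 15, 8, 5, 18, 6, 13, 10, 16]
j=5: data[5]=15 ≤ 16 → i=4, swap data[4],data[5] → [14, 4, 7, 12, 15, 17, 8, 5, 18, 6, 13, 10, 16]
j=6: data[6]=8 ≤ 16 → i=5, swap data[5],data[6] → [14, 4, 7, 12, 15, 8, 17, 5, 18, 6, 13, 10, 16]
j=7: data[7]=5 ≤ 16 → i=6, swap data[6],data[7] → [14, 4, 7, 12, 15, 8, 5, 17, 18, 6, 13, 10, 16]
j=8: data[8]=18 > 16 → no swap
j=9: data[9]=6 ≤ 16 → i=7, swap data[7],data[9] → [14, 4, 7, 12, 15, 8, 5, 6, 18, 17, 13, 10, 16]
j=10: data[10]=13 ≤ 16 → i=8, swap data[8],data[10] → [14, 4, 7, 12, 15, 8, 5, 6, 13, 17, 18, 10, 16]
j=11: data[11]=10 ≤ 16 → i=9, swap data[9],data[11] → [14, 4, 7, 12, 15, 8, 5, 6, 13, 10, 18, 17, 16]
final swap data[10],data[12] → [14, 4, 7, 12, 15, 8, 5, 6, 13, 10, 16, 17, 18]; return 10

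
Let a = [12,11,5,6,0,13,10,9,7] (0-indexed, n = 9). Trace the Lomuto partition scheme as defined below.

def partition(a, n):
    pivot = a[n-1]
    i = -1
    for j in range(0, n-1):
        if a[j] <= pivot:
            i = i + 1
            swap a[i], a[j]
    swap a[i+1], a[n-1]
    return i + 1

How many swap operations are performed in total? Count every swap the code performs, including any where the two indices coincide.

pivot = a[8] = 7; i = -1
j=0: a[0]=12 > 7 → no swap
j=1: a[1]=11 > 7 → no swap
j=2: a[2]=5 ≤ 7 → i=0, swap a[0],a[2] → [5,11,12,6,0,13,10,9,7]
j=3: a[3]=6 ≤ 7 → i=1, swap a[1],a[3] → [5,6,12,11,0,13,10,9,7]
j=4: a[4]=0 ≤ 7 → i=2, swap a[2],a[4] → [5,6,0,11,12,13,10,9,7]
j=5: a[5]=13 > 7 → no swap
j=6: a[6]=10 > 7 → no swap
j=7: a[7]=9 > 7 → no swap
final swap a[3],a[8] → [5,6,0,7,12,13,10,9,11]; return 3

4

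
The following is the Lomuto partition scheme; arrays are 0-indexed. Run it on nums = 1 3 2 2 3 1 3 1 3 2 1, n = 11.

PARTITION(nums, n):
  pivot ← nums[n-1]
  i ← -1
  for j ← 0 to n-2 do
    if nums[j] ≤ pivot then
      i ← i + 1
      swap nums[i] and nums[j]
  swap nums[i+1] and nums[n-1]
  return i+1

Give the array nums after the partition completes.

1 1 1 1 3 3 3 2 3 2 2

pivot=1, i=-1
j=0: 1≤1, i=0, swap(0,0) ⇒ 1 3 2 2 3 1 3 1 3 2 1
j=1: 3>1, skip
j=2: 2>1, skip
j=3: 2>1, skip
j=4: 3>1, skip
j=5: 1≤1, i=1, swap(1,5) ⇒ 1 1 2 2 3 3 3 1 3 2 1
j=6: 3>1, skip
j=7: 1≤1, i=2, swap(2,7) ⇒ 1 1 1 2 3 3 3 2 3 2 1
j=8: 3>1, skip
j=9: 2>1, skip
swap(3,10) ⇒ 1 1 1 1 3 3 3 2 3 2 2; return 3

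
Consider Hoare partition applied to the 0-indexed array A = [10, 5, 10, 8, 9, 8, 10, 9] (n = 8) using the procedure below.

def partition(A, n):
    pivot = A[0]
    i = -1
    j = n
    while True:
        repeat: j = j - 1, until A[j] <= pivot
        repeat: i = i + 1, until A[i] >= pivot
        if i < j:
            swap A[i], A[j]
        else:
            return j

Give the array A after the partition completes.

pivot = A[0] = 10; i = -1, j = 8
j→7 (A[7]=9≤10), i→0 (A[0]=10≥10); i<j, swap → [9, 5, 10, 8, 9, 8, 10, 10]
j→6 (A[6]=10≤10), i→2 (A[2]=10≥10); i<j, swap → [9, 5, 10, 8, 9, 8, 10, 10]
j→5, i→6; i≥j, return j=5. A = [9, 5, 10, 8, 9, 8, 10, 10]

[9, 5, 10, 8, 9, 8, 10, 10]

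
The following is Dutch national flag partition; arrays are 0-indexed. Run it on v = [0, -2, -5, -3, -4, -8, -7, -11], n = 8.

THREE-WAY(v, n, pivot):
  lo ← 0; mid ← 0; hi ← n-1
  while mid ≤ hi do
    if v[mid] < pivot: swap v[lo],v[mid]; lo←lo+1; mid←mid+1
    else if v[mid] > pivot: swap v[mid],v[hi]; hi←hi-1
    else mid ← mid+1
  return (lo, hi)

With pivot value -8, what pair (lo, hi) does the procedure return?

lo=0 mid=0 hi=7
0>-8: swap(0,7), hi=6 ⇒ [-11, -2, -5, -3, -4, -8, -7, 0]
-11<-8: swap(0,0), lo=1 mid=1 ⇒ [-11, -2, -5, -3, -4, -8, -7, 0]
-2>-8: swap(1,6), hi=5 ⇒ [-11, -7, -5, -3, -4, -8, -2, 0]
-7>-8: swap(1,5), hi=4 ⇒ [-11, -8, -5, -3, -4, -7, -2, 0]
-8=-8: mid=2
-5>-8: swap(2,4), hi=3 ⇒ [-11, -8, -4, -3, -5, -7, -2, 0]
-4>-8: swap(2,3), hi=2 ⇒ [-11, -8, -3, -4, -5, -7, -2, 0]
-3>-8: swap(2,2), hi=1 ⇒ [-11, -8, -3, -4, -5, -7, -2, 0]
done. lo=1 hi=1; v=[-11, -8, -3, -4, -5, -7, -2, 0]

(1, 1)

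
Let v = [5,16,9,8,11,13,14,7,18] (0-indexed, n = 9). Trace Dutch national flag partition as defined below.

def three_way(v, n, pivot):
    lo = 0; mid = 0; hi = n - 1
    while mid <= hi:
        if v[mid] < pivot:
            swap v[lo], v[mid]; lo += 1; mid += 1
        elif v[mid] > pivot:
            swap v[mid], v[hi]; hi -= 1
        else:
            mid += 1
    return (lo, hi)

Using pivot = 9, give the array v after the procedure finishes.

[5,7,8,9,13,14,11,18,16]

pivot = 9; lo=0, mid=0, hi=8
v[mid]=5<9: swap v[0],v[0]; lo=1,mid=1 → [5,16,9,8,11,13,14,7,18]
v[mid]=16>9: swap v[1],v[8]; hi=7 → [5,18,9,8,11,13,14,7,16]
v[mid]=18>9: swap v[1],v[7]; hi=6 → [5,7,9,8,11,13,14,18,16]
v[mid]=7<9: swap v[1],v[1]; lo=2,mid=2 → [5,7,9,8,11,13,14,18,16]
v[mid]=9=9: mid=3
v[mid]=8<9: swap v[2],v[3]; lo=3,mid=4 → [5,7,8,9,11,13,14,18,16]
v[mid]=11>9: swap v[4],v[6]; hi=5 → [5,7,8,9,14,13,11,18,16]
v[mid]=14>9: swap v[4],v[5]; hi=4 → [5,7,8,9,13,14,11,18,16]
v[mid]=13>9: swap v[4],v[4]; hi=3 → [5,7,8,9,13,14,11,18,16]
end: lo=3, hi=3; v = [5,7,8,9,13,14,11,18,16]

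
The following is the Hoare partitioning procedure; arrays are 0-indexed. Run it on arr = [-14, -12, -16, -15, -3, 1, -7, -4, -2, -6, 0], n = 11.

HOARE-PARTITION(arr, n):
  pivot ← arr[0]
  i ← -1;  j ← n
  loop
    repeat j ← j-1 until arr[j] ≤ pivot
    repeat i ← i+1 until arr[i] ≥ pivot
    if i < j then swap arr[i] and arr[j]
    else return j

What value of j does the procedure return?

pivot=-14
j stops at 3 (-15), i stops at 0 (-14); swap ⇒ [-15, -12, -16, -14, -3, 1, -7, -4, -2, -6, 0]
j stops at 2 (-16), i stops at 1 (-12); swap ⇒ [-15, -16, -12, -14, -3, 1, -7, -4, -2, -6, 0]
j stops at 1, i stops at 2; i≥j ⇒ return 1. arr=[-15, -16, -12, -14, -3, 1, -7, -4, -2, -6, 0]

1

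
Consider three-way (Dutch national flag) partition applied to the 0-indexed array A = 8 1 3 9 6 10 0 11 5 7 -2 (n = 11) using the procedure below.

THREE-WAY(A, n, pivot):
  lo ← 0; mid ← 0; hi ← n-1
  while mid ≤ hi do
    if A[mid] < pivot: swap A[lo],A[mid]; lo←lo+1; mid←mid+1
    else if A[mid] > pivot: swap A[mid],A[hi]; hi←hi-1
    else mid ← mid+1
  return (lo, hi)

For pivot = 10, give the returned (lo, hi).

(9, 9)

pivot = 10; lo=0, mid=0, hi=10
A[mid]=8<10: swap A[0],A[0]; lo=1,mid=1 → 8 1 3 9 6 10 0 11 5 7 -2
A[mid]=1<10: swap A[1],A[1]; lo=2,mid=2 → 8 1 3 9 6 10 0 11 5 7 -2
A[mid]=3<10: swap A[2],A[2]; lo=3,mid=3 → 8 1 3 9 6 10 0 11 5 7 -2
A[mid]=9<10: swap A[3],A[3]; lo=4,mid=4 → 8 1 3 9 6 10 0 11 5 7 -2
A[mid]=6<10: swap A[4],A[4]; lo=5,mid=5 → 8 1 3 9 6 10 0 11 5 7 -2
A[mid]=10=10: mid=6
A[mid]=0<10: swap A[5],A[6]; lo=6,mid=7 → 8 1 3 9 6 0 10 11 5 7 -2
A[mid]=11>10: swap A[7],A[10]; hi=9 → 8 1 3 9 6 0 10 -2 5 7 11
A[mid]=-2<10: swap A[6],A[7]; lo=7,mid=8 → 8 1 3 9 6 0 -2 10 5 7 11
A[mid]=5<10: swap A[7],A[8]; lo=8,mid=9 → 8 1 3 9 6 0 -2 5 10 7 11
A[mid]=7<10: swap A[8],A[9]; lo=9,mid=10 → 8 1 3 9 6 0 -2 5 7 10 11
end: lo=9, hi=9; A = 8 1 3 9 6 0 -2 5 7 10 11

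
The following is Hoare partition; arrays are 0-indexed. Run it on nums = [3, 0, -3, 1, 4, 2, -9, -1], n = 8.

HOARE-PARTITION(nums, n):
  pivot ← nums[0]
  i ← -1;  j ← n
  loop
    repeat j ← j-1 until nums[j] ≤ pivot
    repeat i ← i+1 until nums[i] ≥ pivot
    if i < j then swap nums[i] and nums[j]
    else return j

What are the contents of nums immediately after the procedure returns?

[-1, 0, -3, 1, -9, 2, 4, 3]

pivot = nums[0] = 3; i = -1, j = 8
j→7 (nums[7]=-1≤3), i→0 (nums[0]=3≥3); i<j, swap → [-1, 0, -3, 1, 4, 2, -9, 3]
j→6 (nums[6]=-9≤3), i→4 (nums[4]=4≥3); i<j, swap → [-1, 0, -3, 1, -9, 2, 4, 3]
j→5, i→6; i≥j, return j=5. nums = [-1, 0, -3, 1, -9, 2, 4, 3]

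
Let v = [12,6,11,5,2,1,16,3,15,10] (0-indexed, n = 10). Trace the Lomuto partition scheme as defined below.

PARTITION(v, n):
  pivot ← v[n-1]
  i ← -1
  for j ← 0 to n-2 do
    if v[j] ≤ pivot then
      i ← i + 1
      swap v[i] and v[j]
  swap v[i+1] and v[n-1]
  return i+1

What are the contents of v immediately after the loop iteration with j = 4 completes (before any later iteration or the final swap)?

pivot=10, i=-1
j=0: 12>10, skip
j=1: 6≤10, i=0, swap(0,1) ⇒ [6,12,11,5,2,1,16,3,15,10]
j=2: 11>10, skip
j=3: 5≤10, i=1, swap(1,3) ⇒ [6,5,11,12,2,1,16,3,15,10]
j=4: 2≤10, i=2, swap(2,4) ⇒ [6,5,2,12,11,1,16,3,15,10]
(after j=4) v = [6,5,2,12,11,1,16,3,15,10]

[6,5,2,12,11,1,16,3,15,10]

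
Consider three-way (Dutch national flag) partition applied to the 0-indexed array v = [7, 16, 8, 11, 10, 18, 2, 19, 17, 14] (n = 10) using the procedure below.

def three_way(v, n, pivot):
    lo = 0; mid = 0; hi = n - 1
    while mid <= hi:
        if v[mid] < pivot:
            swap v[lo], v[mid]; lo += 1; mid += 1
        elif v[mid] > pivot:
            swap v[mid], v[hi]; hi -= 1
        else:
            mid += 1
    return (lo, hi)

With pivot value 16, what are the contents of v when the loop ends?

[7, 8, 11, 10, 14, 2, 16, 17, 19, 18]

pivot = 16; lo=0, mid=0, hi=9
v[mid]=7<16: swap v[0],v[0]; lo=1,mid=1 → [7, 16, 8, 11, 10, 18, 2, 19, 17, 14]
v[mid]=16=16: mid=2
v[mid]=8<16: swap v[1],v[2]; lo=2,mid=3 → [7, 8, 16, 11, 10, 18, 2, 19, 17, 14]
v[mid]=11<16: swap v[2],v[3]; lo=3,mid=4 → [7, 8, 11, 16, 10, 18, 2, 19, 17, 14]
v[mid]=10<16: swap v[3],v[4]; lo=4,mid=5 → [7, 8, 11, 10, 16, 18, 2, 19, 17, 14]
v[mid]=18>16: swap v[5],v[9]; hi=8 → [7, 8, 11, 10, 16, 14, 2, 19, 17, 18]
v[mid]=14<16: swap v[4],v[5]; lo=5,mid=6 → [7, 8, 11, 10, 14, 16, 2, 19, 17, 18]
v[mid]=2<16: swap v[5],v[6]; lo=6,mid=7 → [7, 8, 11, 10, 14, 2, 16, 19, 17, 18]
v[mid]=19>16: swap v[7],v[8]; hi=7 → [7, 8, 11, 10, 14, 2, 16, 17, 19, 18]
v[mid]=17>16: swap v[7],v[7]; hi=6 → [7, 8, 11, 10, 14, 2, 16, 17, 19, 18]
end: lo=6, hi=6; v = [7, 8, 11, 10, 14, 2, 16, 17, 19, 18]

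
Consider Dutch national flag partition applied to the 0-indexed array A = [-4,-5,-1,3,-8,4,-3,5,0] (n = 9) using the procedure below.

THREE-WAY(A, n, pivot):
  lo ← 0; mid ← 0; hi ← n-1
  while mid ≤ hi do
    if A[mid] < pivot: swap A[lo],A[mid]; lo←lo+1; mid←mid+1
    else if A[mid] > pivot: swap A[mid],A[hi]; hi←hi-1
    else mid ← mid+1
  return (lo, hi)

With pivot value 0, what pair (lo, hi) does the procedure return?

lo=0 mid=0 hi=8
-4<0: swap(0,0), lo=1 mid=1 ⇒ [-4,-5,-1,3,-8,4,-3,5,0]
-5<0: swap(1,1), lo=2 mid=2 ⇒ [-4,-5,-1,3,-8,4,-3,5,0]
-1<0: swap(2,2), lo=3 mid=3 ⇒ [-4,-5,-1,3,-8,4,-3,5,0]
3>0: swap(3,8), hi=7 ⇒ [-4,-5,-1,0,-8,4,-3,5,3]
0=0: mid=4
-8<0: swap(3,4), lo=4 mid=5 ⇒ [-4,-5,-1,-8,0,4,-3,5,3]
4>0: swap(5,7), hi=6 ⇒ [-4,-5,-1,-8,0,5,-3,4,3]
5>0: swap(5,6), hi=5 ⇒ [-4,-5,-1,-8,0,-3,5,4,3]
-3<0: swap(4,5), lo=5 mid=6 ⇒ [-4,-5,-1,-8,-3,0,5,4,3]
done. lo=5 hi=5; A=[-4,-5,-1,-8,-3,0,5,4,3]

(5, 5)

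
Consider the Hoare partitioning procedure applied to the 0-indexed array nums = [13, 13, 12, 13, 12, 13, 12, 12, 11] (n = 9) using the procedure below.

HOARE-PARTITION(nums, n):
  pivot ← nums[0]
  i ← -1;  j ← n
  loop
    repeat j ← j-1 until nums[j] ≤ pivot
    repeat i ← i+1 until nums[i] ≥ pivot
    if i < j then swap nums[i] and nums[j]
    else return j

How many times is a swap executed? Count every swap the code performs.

3

pivot = nums[0] = 13; i = -1, j = 9
j→8 (nums[8]=11≤13), i→0 (nums[0]=13≥13); i<j, swap → [11, 13, 12, 13, 12, 13, 12, 12, 13]
j→7 (nums[7]=12≤13), i→1 (nums[1]=13≥13); i<j, swap → [11, 12, 12, 13, 12, 13, 12, 13, 13]
j→6 (nums[6]=12≤13), i→3 (nums[3]=13≥13); i<j, swap → [11, 12, 12, 12, 12, 13, 13, 13, 13]
j→5, i→5; i≥j, return j=5. nums = [11, 12, 12, 12, 12, 13, 13, 13, 13]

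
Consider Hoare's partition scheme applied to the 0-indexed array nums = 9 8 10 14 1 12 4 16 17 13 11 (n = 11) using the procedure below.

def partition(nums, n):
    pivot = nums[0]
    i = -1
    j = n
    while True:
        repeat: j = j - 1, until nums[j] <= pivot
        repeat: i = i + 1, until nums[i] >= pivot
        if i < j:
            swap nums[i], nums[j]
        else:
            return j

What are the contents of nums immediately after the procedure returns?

4 8 1 14 10 12 9 16 17 13 11

pivot=9
j stops at 6 (4), i stops at 0 (9); swap ⇒ 4 8 10 14 1 12 9 16 17 13 11
j stops at 4 (1), i stops at 2 (10); swap ⇒ 4 8 1 14 10 12 9 16 17 13 11
j stops at 2, i stops at 3; i≥j ⇒ return 2. nums=4 8 1 14 10 12 9 16 17 13 11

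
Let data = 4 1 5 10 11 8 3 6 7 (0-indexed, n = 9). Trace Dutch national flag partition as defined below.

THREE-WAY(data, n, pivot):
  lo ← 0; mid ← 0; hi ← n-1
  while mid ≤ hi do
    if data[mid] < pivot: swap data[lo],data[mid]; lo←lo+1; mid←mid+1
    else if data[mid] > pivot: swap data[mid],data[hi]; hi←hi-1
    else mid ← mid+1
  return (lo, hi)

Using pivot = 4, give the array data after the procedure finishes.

1 3 4 11 8 10 6 7 5

lo=0 mid=0 hi=8
4=4: mid=1
1<4: swap(0,1), lo=1 mid=2 ⇒ 1 4 5 10 11 8 3 6 7
5>4: swap(2,8), hi=7 ⇒ 1 4 7 10 11 8 3 6 5
7>4: swap(2,7), hi=6 ⇒ 1 4 6 10 11 8 3 7 5
6>4: swap(2,6), hi=5 ⇒ 1 4 3 10 11 8 6 7 5
3<4: swap(1,2), lo=2 mid=3 ⇒ 1 3 4 10 11 8 6 7 5
10>4: swap(3,5), hi=4 ⇒ 1 3 4 8 11 10 6 7 5
8>4: swap(3,4), hi=3 ⇒ 1 3 4 11 8 10 6 7 5
11>4: swap(3,3), hi=2 ⇒ 1 3 4 11 8 10 6 7 5
done. lo=2 hi=2; data=1 3 4 11 8 10 6 7 5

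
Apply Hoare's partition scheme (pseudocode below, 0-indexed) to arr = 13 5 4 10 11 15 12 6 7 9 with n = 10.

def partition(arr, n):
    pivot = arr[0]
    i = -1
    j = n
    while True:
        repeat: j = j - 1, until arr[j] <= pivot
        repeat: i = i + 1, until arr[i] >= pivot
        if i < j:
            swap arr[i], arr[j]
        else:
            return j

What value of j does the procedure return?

pivot = arr[0] = 13; i = -1, j = 10
j→9 (arr[9]=9≤13), i→0 (arr[0]=13≥13); i<j, swap → 9 5 4 10 11 15 12 6 7 13
j→8 (arr[8]=7≤13), i→5 (arr[5]=15≥13); i<j, swap → 9 5 4 10 11 7 12 6 15 13
j→7, i→8; i≥j, return j=7. arr = 9 5 4 10 11 7 12 6 15 13

7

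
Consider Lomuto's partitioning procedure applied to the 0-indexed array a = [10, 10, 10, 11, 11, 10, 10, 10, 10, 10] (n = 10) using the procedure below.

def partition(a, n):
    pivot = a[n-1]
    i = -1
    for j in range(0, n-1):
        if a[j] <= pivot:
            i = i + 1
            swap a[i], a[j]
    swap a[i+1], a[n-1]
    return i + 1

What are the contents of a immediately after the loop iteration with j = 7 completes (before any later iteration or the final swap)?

pivot=10, i=-1
j=0: 10≤10, i=0, swap(0,0) ⇒ [10, 10, 10, 11, 11, 10, 10, 10, 10, 10]
j=1: 10≤10, i=1, swap(1,1) ⇒ [10, 10, 10, 11, 11, 10, 10, 10, 10, 10]
j=2: 10≤10, i=2, swap(2,2) ⇒ [10, 10, 10, 11, 11, 10, 10, 10, 10, 10]
j=3: 11>10, skip
j=4: 11>10, skip
j=5: 10≤10, i=3, swap(3,5) ⇒ [10, 10, 10, 10, 11, 11, 10, 10, 10, 10]
j=6: 10≤10, i=4, swap(4,6) ⇒ [10, 10, 10, 10, 10, 11, 11, 10, 10, 10]
j=7: 10≤10, i=5, swap(5,7) ⇒ [10, 10, 10, 10, 10, 10, 11, 11, 10, 10]
(after j=7) a = [10, 10, 10, 10, 10, 10, 11, 11, 10, 10]

[10, 10, 10, 10, 10, 10, 11, 11, 10, 10]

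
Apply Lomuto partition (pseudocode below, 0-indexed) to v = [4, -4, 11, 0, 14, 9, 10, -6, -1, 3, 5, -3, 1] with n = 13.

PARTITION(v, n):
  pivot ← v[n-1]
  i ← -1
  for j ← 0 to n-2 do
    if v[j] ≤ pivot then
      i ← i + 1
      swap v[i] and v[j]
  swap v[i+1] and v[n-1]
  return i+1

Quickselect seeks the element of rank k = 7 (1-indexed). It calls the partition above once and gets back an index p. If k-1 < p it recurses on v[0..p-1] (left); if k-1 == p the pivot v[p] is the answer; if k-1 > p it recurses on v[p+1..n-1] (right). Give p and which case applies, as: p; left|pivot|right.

pivot=1, i=-1
j=0: 4>1, skip
j=1: -4≤1, i=0, swap(0,1) ⇒ [-4, 4, 11, 0, 14, 9, 10, -6, -1, 3, 5, -3, 1]
j=2: 11>1, skip
j=3: 0≤1, i=1, swap(1,3) ⇒ [-4, 0, 11, 4, 14, 9, 10, -6, -1, 3, 5, -3, 1]
j=4: 14>1, skip
j=5: 9>1, skip
j=6: 10>1, skip
j=7: -6≤1, i=2, swap(2,7) ⇒ [-4, 0, -6, 4, 14, 9, 10, 11, -1, 3, 5, -3, 1]
j=8: -1≤1, i=3, swap(3,8) ⇒ [-4, 0, -6, -1, 14, 9, 10, 11, 4, 3, 5, -3, 1]
j=9: 3>1, skip
j=10: 5>1, skip
j=11: -3≤1, i=4, swap(4,11) ⇒ [-4, 0, -6, -1, -3, 9, 10, 11, 4, 3, 5, 14, 1]
swap(5,12) ⇒ [-4, 0, -6, -1, -3, 1, 10, 11, 4, 3, 5, 14, 9]; return 5
p = 5; k-1 = 6 > 5 ⇒ right

5; right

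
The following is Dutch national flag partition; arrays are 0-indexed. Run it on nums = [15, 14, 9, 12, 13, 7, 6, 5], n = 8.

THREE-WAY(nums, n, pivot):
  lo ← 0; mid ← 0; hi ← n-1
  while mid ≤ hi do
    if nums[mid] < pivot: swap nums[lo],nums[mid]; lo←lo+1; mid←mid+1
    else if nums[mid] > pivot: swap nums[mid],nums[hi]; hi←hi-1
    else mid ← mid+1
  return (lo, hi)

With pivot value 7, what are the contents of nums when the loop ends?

pivot = 7; lo=0, mid=0, hi=7
nums[mid]=15>7: swap nums[0],nums[7]; hi=6 → [5, 14, 9, 12, 13, 7, 6, 15]
nums[mid]=5<7: swap nums[0],nums[0]; lo=1,mid=1 → [5, 14, 9, 12, 13, 7, 6, 15]
nums[mid]=14>7: swap nums[1],nums[6]; hi=5 → [5, 6, 9, 12, 13, 7, 14, 15]
nums[mid]=6<7: swap nums[1],nums[1]; lo=2,mid=2 → [5, 6, 9, 12, 13, 7, 14, 15]
nums[mid]=9>7: swap nums[2],nums[5]; hi=4 → [5, 6, 7, 12, 13, 9, 14, 15]
nums[mid]=7=7: mid=3
nums[mid]=12>7: swap nums[3],nums[4]; hi=3 → [5, 6, 7, 13, 12, 9, 14, 15]
nums[mid]=13>7: swap nums[3],nums[3]; hi=2 → [5, 6, 7, 13, 12, 9, 14, 15]
end: lo=2, hi=2; nums = [5, 6, 7, 13, 12, 9, 14, 15]

[5, 6, 7, 13, 12, 9, 14, 15]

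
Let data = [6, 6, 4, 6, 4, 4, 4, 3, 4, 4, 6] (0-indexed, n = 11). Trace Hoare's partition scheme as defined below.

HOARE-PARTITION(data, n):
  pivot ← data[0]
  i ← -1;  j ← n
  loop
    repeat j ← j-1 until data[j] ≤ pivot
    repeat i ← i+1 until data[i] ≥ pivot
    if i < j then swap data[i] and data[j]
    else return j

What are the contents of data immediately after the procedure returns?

[6, 4, 4, 4, 4, 4, 4, 3, 6, 6, 6]

pivot=6
j stops at 10 (6), i stops at 0 (6); swap ⇒ [6, 6, 4, 6, 4, 4, 4, 3, 4, 4, 6]
j stops at 9 (4), i stops at 1 (6); swap ⇒ [6, 4, 4, 6, 4, 4, 4, 3, 4, 6, 6]
j stops at 8 (4), i stops at 3 (6); swap ⇒ [6, 4, 4, 4, 4, 4, 4, 3, 6, 6, 6]
j stops at 7, i stops at 8; i≥j ⇒ return 7. data=[6, 4, 4, 4, 4, 4, 4, 3, 6, 6, 6]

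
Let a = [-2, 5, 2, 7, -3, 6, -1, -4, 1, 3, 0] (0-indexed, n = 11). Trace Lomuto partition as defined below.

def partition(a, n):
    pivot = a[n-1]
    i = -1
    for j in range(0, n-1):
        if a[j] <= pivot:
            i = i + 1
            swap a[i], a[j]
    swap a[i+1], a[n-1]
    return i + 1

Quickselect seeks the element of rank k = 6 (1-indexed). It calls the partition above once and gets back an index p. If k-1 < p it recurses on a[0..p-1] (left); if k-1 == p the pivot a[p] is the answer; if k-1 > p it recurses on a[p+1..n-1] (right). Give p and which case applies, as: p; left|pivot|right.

pivot = a[10] = 0; i = -1
j=0: a[0]=-2 ≤ 0 → i=0, swap a[0],a[0] (no change) → [-2, 5, 2, 7, -3, 6, -1, -4, 1, 3, 0]
j=1: a[1]=5 > 0 → no swap
j=2: a[2]=2 > 0 → no swap
j=3: a[3]=7 > 0 → no swap
j=4: a[4]=-3 ≤ 0 → i=1, swap a[1],a[4] → [-2, -3, 2, 7, 5, 6, -1, -4, 1, 3, 0]
j=5: a[5]=6 > 0 → no swap
j=6: a[6]=-1 ≤ 0 → i=2, swap a[2],a[6] → [-2, -3, -1, 7, 5, 6, 2, -4, 1, 3, 0]
j=7: a[7]=-4 ≤ 0 → i=3, swap a[3],a[7] → [-2, -3, -1, -4, 5, 6, 2, 7, 1, 3, 0]
j=8: a[8]=1 > 0 → no swap
j=9: a[9]=3 > 0 → no swap
final swap a[4],a[10] → [-2, -3, -1, -4, 0, 6, 2, 7, 1, 3, 5]; return 4
p = 4; k-1 = 5 > 4 ⇒ right

4; right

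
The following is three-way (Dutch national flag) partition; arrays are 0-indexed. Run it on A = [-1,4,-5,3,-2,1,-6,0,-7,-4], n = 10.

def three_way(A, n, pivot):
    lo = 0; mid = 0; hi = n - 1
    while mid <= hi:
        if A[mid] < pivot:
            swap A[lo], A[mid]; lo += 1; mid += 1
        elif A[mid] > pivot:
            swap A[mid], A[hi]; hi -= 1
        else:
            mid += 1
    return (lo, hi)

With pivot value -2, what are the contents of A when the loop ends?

pivot = -2; lo=0, mid=0, hi=9
A[mid]=-1>-2: swap A[0],A[9]; hi=8 → [-4,4,-5,3,-2,1,-6,0,-7,-1]
A[mid]=-4<-2: swap A[0],A[0]; lo=1,mid=1 → [-4,4,-5,3,-2,1,-6,0,-7,-1]
A[mid]=4>-2: swap A[1],A[8]; hi=7 → [-4,-7,-5,3,-2,1,-6,0,4,-1]
A[mid]=-7<-2: swap A[1],A[1]; lo=2,mid=2 → [-4,-7,-5,3,-2,1,-6,0,4,-1]
A[mid]=-5<-2: swap A[2],A[2]; lo=3,mid=3 → [-4,-7,-5,3,-2,1,-6,0,4,-1]
A[mid]=3>-2: swap A[3],A[7]; hi=6 → [-4,-7,-5,0,-2,1,-6,3,4,-1]
A[mid]=0>-2: swap A[3],A[6]; hi=5 → [-4,-7,-5,-6,-2,1,0,3,4,-1]
A[mid]=-6<-2: swap A[3],A[3]; lo=4,mid=4 → [-4,-7,-5,-6,-2,1,0,3,4,-1]
A[mid]=-2=-2: mid=5
A[mid]=1>-2: swap A[5],A[5]; hi=4 → [-4,-7,-5,-6,-2,1,0,3,4,-1]
end: lo=4, hi=4; A = [-4,-7,-5,-6,-2,1,0,3,4,-1]

[-4,-7,-5,-6,-2,1,0,3,4,-1]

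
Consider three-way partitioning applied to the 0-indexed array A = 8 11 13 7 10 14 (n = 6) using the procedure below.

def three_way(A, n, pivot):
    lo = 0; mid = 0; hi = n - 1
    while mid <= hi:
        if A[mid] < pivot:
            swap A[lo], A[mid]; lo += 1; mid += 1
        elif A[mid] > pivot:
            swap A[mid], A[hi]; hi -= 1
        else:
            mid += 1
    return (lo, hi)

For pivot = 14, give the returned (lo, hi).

(5, 5)

pivot = 14; lo=0, mid=0, hi=5
A[mid]=8<14: swap A[0],A[0]; lo=1,mid=1 → 8 11 13 7 10 14
A[mid]=11<14: swap A[1],A[1]; lo=2,mid=2 → 8 11 13 7 10 14
A[mid]=13<14: swap A[2],A[2]; lo=3,mid=3 → 8 11 13 7 10 14
A[mid]=7<14: swap A[3],A[3]; lo=4,mid=4 → 8 11 13 7 10 14
A[mid]=10<14: swap A[4],A[4]; lo=5,mid=5 → 8 11 13 7 10 14
A[mid]=14=14: mid=6
end: lo=5, hi=5; A = 8 11 13 7 10 14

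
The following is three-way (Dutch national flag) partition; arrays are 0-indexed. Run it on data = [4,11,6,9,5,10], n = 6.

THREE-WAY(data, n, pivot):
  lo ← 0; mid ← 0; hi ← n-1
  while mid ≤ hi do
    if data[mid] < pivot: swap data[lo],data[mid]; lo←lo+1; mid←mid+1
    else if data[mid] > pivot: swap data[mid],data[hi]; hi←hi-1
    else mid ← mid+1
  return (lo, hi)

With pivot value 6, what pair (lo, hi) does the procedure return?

lo=0 mid=0 hi=5
4<6: swap(0,0), lo=1 mid=1 ⇒ [4,11,6,9,5,10]
11>6: swap(1,5), hi=4 ⇒ [4,10,6,9,5,11]
10>6: swap(1,4), hi=3 ⇒ [4,5,6,9,10,11]
5<6: swap(1,1), lo=2 mid=2 ⇒ [4,5,6,9,10,11]
6=6: mid=3
9>6: swap(3,3), hi=2 ⇒ [4,5,6,9,10,11]
done. lo=2 hi=2; data=[4,5,6,9,10,11]

(2, 2)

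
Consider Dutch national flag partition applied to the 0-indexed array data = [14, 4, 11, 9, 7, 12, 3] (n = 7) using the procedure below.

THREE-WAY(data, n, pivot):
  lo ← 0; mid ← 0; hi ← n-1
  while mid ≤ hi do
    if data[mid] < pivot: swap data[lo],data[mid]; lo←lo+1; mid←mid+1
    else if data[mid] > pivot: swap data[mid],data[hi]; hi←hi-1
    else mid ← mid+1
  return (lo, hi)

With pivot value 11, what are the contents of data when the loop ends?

[3, 4, 9, 7, 11, 12, 14]

lo=0 mid=0 hi=6
14>11: swap(0,6), hi=5 ⇒ [3, 4, 11, 9, 7, 12, 14]
3<11: swap(0,0), lo=1 mid=1 ⇒ [3, 4, 11, 9, 7, 12, 14]
4<11: swap(1,1), lo=2 mid=2 ⇒ [3, 4, 11, 9, 7, 12, 14]
11=11: mid=3
9<11: swap(2,3), lo=3 mid=4 ⇒ [3, 4, 9, 11, 7, 12, 14]
7<11: swap(3,4), lo=4 mid=5 ⇒ [3, 4, 9, 7, 11, 12, 14]
12>11: swap(5,5), hi=4 ⇒ [3, 4, 9, 7, 11, 12, 14]
done. lo=4 hi=4; data=[3, 4, 9, 7, 11, 12, 14]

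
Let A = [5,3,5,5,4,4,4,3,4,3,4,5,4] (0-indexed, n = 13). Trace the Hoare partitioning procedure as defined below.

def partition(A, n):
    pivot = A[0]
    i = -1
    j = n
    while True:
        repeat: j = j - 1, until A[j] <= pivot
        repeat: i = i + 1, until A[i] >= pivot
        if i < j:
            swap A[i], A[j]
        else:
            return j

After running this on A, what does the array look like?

[4,3,5,4,4,4,4,3,4,3,5,5,5]

pivot = A[0] = 5; i = -1, j = 13
j→12 (A[12]=4≤5), i→0 (A[0]=5≥5); i<j, swap → [4,3,5,5,4,4,4,3,4,3,4,5,5]
j→11 (A[11]=5≤5), i→2 (A[2]=5≥5); i<j, swap → [4,3,5,5,4,4,4,3,4,3,4,5,5]
j→10 (A[10]=4≤5), i→3 (A[3]=5≥5); i<j, swap → [4,3,5,4,4,4,4,3,4,3,5,5,5]
j→9, i→10; i≥j, return j=9. A = [4,3,5,4,4,4,4,3,4,3,5,5,5]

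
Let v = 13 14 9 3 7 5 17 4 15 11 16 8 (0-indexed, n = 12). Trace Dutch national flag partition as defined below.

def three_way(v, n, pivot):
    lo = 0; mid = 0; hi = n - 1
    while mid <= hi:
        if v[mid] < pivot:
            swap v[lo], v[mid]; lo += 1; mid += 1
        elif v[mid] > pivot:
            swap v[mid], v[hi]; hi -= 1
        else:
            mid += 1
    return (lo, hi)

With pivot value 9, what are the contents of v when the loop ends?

lo=0 mid=0 hi=11
13>9: swap(0,11), hi=10 ⇒ 8 14 9 3 7 5 17 4 15 11 16 13
8<9: swap(0,0), lo=1 mid=1 ⇒ 8 14 9 3 7 5 17 4 15 11 16 13
14>9: swap(1,10), hi=9 ⇒ 8 16 9 3 7 5 17 4 15 11 14 13
16>9: swap(1,9), hi=8 ⇒ 8 11 9 3 7 5 17 4 15 16 14 13
11>9: swap(1,8), hi=7 ⇒ 8 15 9 3 7 5 17 4 11 16 14 13
15>9: swap(1,7), hi=6 ⇒ 8 4 9 3 7 5 17 15 11 16 14 13
4<9: swap(1,1), lo=2 mid=2 ⇒ 8 4 9 3 7 5 17 15 11 16 14 13
9=9: mid=3
3<9: swap(2,3), lo=3 mid=4 ⇒ 8 4 3 9 7 5 17 15 11 16 14 13
7<9: swap(3,4), lo=4 mid=5 ⇒ 8 4 3 7 9 5 17 15 11 16 14 13
5<9: swap(4,5), lo=5 mid=6 ⇒ 8 4 3 7 5 9 17 15 11 16 14 13
17>9: swap(6,6), hi=5 ⇒ 8 4 3 7 5 9 17 15 11 16 14 13
done. lo=5 hi=5; v=8 4 3 7 5 9 17 15 11 16 14 13

8 4 3 7 5 9 17 15 11 16 14 13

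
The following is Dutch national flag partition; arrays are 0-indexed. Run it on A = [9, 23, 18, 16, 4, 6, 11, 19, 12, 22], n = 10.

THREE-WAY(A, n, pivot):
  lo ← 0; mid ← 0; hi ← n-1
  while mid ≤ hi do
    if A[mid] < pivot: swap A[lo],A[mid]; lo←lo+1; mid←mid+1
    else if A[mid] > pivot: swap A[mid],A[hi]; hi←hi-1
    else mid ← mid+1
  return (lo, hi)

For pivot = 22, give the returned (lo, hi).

pivot = 22; lo=0, mid=0, hi=9
A[mid]=9<22: swap A[0],A[0]; lo=1,mid=1 → [9, 23, 18, 16, 4, 6, 11, 19, 12, 22]
A[mid]=23>22: swap A[1],A[9]; hi=8 → [9, 22, 18, 16, 4, 6, 11, 19, 12, 23]
A[mid]=22=22: mid=2
A[mid]=18<22: swap A[1],A[2]; lo=2,mid=3 → [9, 18, 22, 16, 4, 6, 11, 19, 12, 23]
A[mid]=16<22: swap A[2],A[3]; lo=3,mid=4 → [9, 18, 16, 22, 4, 6, 11, 19, 12, 23]
A[mid]=4<22: swap A[3],A[4]; lo=4,mid=5 → [9, 18, 16, 4, 22, 6, 11, 19, 12, 23]
A[mid]=6<22: swap A[4],A[5]; lo=5,mid=6 → [9, 18, 16, 4, 6, 22, 11, 19, 12, 23]
A[mid]=11<22: swap A[5],A[6]; lo=6,mid=7 → [9, 18, 16, 4, 6, 11, 22, 19, 12, 23]
A[mid]=19<22: swap A[6],A[7]; lo=7,mid=8 → [9, 18, 16, 4, 6, 11, 19, 22, 12, 23]
A[mid]=12<22: swap A[7],A[8]; lo=8,mid=9 → [9, 18, 16, 4, 6, 11, 19, 12, 22, 23]
end: lo=8, hi=8; A = [9, 18, 16, 4, 6, 11, 19, 12, 22, 23]

(8, 8)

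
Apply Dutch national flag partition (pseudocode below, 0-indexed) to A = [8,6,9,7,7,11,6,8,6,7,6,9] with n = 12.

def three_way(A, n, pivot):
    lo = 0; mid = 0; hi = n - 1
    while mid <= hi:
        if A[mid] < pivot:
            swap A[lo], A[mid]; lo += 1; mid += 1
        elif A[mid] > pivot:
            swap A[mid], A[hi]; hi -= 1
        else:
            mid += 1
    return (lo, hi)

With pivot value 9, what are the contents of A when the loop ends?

pivot = 9; lo=0, mid=0, hi=11
A[mid]=8<9: swap A[0],A[0]; lo=1,mid=1 → [8,6,9,7,7,11,6,8,6,7,6,9]
A[mid]=6<9: swap A[1],A[1]; lo=2,mid=2 → [8,6,9,7,7,11,6,8,6,7,6,9]
A[mid]=9=9: mid=3
A[mid]=7<9: swap A[2],A[3]; lo=3,mid=4 → [8,6,7,9,7,11,6,8,6,7,6,9]
A[mid]=7<9: swap A[3],A[4]; lo=4,mid=5 → [8,6,7,7,9,11,6,8,6,7,6,9]
A[mid]=11>9: swap A[5],A[11]; hi=10 → [8,6,7,7,9,9,6,8,6,7,6,11]
A[mid]=9=9: mid=6
A[mid]=6<9: swap A[4],A[6]; lo=5,mid=7 → [8,6,7,7,6,9,9,8,6,7,6,11]
A[mid]=8<9: swap A[5],A[7]; lo=6,mid=8 → [8,6,7,7,6,8,9,9,6,7,6,11]
A[mid]=6<9: swap A[6],A[8]; lo=7,mid=9 → [8,6,7,7,6,8,6,9,9,7,6,11]
A[mid]=7<9: swap A[7],A[9]; lo=8,mid=10 → [8,6,7,7,6,8,6,7,9,9,6,11]
A[mid]=6<9: swap A[8],A[10]; lo=9,mid=11 → [8,6,7,7,6,8,6,7,6,9,9,11]
end: lo=9, hi=10; A = [8,6,7,7,6,8,6,7,6,9,9,11]

[8,6,7,7,6,8,6,7,6,9,9,11]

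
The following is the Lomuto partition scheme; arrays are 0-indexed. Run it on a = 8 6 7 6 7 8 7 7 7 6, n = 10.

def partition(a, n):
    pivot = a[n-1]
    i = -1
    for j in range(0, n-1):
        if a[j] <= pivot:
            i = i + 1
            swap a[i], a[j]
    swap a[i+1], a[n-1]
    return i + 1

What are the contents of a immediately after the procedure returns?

pivot = a[9] = 6; i = -1
j=0: a[0]=8 > 6 → no swap
j=1: a[1]=6 ≤ 6 → i=0, swap a[0],a[1] → 6 8 7 6 7 8 7 7 7 6
j=2: a[2]=7 > 6 → no swap
j=3: a[3]=6 ≤ 6 → i=1, swap a[1],a[3] → 6 6 7 8 7 8 7 7 7 6
j=4: a[4]=7 > 6 → no swap
j=5: a[5]=8 > 6 → no swap
j=6: a[6]=7 > 6 → no swap
j=7: a[7]=7 > 6 → no swap
j=8: a[8]=7 > 6 → no swap
final swap a[2],a[9] → 6 6 6 8 7 8 7 7 7 7; return 2

6 6 6 8 7 8 7 7 7 7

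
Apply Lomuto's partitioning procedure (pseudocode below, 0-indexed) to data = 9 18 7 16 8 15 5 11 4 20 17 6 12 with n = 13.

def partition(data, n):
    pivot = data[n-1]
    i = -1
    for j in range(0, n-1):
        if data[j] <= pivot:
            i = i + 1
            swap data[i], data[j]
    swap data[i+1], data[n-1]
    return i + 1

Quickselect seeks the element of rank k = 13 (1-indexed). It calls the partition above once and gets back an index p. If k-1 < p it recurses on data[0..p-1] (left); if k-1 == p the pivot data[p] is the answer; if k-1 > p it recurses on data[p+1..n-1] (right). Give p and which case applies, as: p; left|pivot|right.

7; right

pivot = data[12] = 12; i = -1
j=0: data[0]=9 ≤ 12 → i=0, swap data[0],data[0] (no change) → 9 18 7 16 8 15 5 11 4 20 17 6 12
j=1: data[1]=18 > 12 → no swap
j=2: data[2]=7 ≤ 12 → i=1, swap data[1],data[2] → 9 7 18 16 8 15 5 11 4 20 17 6 12
j=3: data[3]=16 > 12 → no swap
j=4: data[4]=8 ≤ 12 → i=2, swap data[2],data[4] → 9 7 8 16 18 15 5 11 4 20 17 6 12
j=5: data[5]=15 > 12 → no swap
j=6: data[6]=5 ≤ 12 → i=3, swap data[3],data[6] → 9 7 8 5 18 15 16 11 4 20 17 6 12
j=7: data[7]=11 ≤ 12 → i=4, swap data[4],data[7] → 9 7 8 5 11 15 16 18 4 20 17 6 12
j=8: data[8]=4 ≤ 12 → i=5, swap data[5],data[8] → 9 7 8 5 11 4 16 18 15 20 17 6 12
j=9: data[9]=20 > 12 → no swap
j=10: data[10]=17 > 12 → no swap
j=11: data[11]=6 ≤ 12 → i=6, swap data[6],data[11] → 9 7 8 5 11 4 6 18 15 20 17 16 12
final swap data[7],data[12] → 9 7 8 5 11 4 6 12 15 20 17 16 18; return 7
p = 7; k-1 = 12 > 7 ⇒ right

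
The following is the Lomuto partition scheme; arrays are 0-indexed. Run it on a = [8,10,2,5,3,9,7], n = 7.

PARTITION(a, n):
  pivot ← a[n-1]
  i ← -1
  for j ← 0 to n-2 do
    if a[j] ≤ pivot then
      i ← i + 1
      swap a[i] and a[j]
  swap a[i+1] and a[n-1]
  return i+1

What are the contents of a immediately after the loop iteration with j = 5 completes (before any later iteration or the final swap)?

[2,5,3,10,8,9,7]

pivot = a[6] = 7; i = -1
j=0: a[0]=8 > 7 → no swap
j=1: a[1]=10 > 7 → no swap
j=2: a[2]=2 ≤ 7 → i=0, swap a[0],a[2] → [2,10,8,5,3,9,7]
j=3: a[3]=5 ≤ 7 → i=1, swap a[1],a[3] → [2,5,8,10,3,9,7]
j=4: a[4]=3 ≤ 7 → i=2, swap a[2],a[4] → [2,5,3,10,8,9,7]
j=5: a[5]=9 > 7 → no swap
(after j=5) a = [2,5,3,10,8,9,7]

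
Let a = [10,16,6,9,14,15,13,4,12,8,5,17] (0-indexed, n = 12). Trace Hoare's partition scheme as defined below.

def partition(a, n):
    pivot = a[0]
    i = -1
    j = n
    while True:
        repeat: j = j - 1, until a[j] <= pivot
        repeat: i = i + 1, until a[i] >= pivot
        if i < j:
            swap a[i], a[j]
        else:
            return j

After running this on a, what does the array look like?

[5,8,6,9,4,15,13,14,12,16,10,17]

pivot = a[0] = 10; i = -1, j = 12
j→10 (a[10]=5≤10), i→0 (a[0]=10≥10); i<j, swap → [5,16,6,9,14,15,13,4,12,8,10,17]
j→9 (a[9]=8≤10), i→1 (a[1]=16≥10); i<j, swap → [5,8,6,9,14,15,13,4,12,16,10,17]
j→7 (a[7]=4≤10), i→4 (a[4]=14≥10); i<j, swap → [5,8,6,9,4,15,13,14,12,16,10,17]
j→4, i→5; i≥j, return j=4. a = [5,8,6,9,4,15,13,14,12,16,10,17]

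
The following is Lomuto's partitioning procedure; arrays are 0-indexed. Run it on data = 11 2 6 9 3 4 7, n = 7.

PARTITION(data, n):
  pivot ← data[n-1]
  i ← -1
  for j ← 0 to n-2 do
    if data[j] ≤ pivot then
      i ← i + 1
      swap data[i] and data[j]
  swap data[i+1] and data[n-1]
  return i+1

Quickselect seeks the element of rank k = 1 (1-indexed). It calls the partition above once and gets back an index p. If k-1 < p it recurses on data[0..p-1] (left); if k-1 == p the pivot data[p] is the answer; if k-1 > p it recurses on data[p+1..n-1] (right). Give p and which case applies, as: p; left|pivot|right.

4; left

pivot = data[6] = 7; i = -1
j=0: data[0]=11 > 7 → no swap
j=1: data[1]=2 ≤ 7 → i=0, swap data[0],data[1] → 2 11 6 9 3 4 7
j=2: data[2]=6 ≤ 7 → i=1, swap data[1],data[2] → 2 6 11 9 3 4 7
j=3: data[3]=9 > 7 → no swap
j=4: data[4]=3 ≤ 7 → i=2, swap data[2],data[4] → 2 6 3 9 11 4 7
j=5: data[5]=4 ≤ 7 → i=3, swap data[3],data[5] → 2 6 3 4 11 9 7
final swap data[4],data[6] → 2 6 3 4 7 9 11; return 4
p = 4; k-1 = 0 < 4 ⇒ left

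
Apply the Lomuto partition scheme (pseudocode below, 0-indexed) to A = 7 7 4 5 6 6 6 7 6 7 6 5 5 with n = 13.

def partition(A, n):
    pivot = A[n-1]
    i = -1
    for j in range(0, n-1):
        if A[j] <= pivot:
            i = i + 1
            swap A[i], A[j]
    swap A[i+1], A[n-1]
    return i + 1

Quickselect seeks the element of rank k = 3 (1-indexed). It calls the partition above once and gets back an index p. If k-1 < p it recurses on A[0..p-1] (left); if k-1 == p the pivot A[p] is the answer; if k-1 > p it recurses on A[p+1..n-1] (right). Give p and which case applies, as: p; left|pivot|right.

pivot = A[12] = 5; i = -1
j=0: A[0]=7 > 5 → no swap
j=1: A[1]=7 > 5 → no swap
j=2: A[2]=4 ≤ 5 → i=0, swap A[0],A[2] → 4 7 7 5 6 6 6 7 6 7 6 5 5
j=3: A[3]=5 ≤ 5 → i=1, swap A[1],A[3] → 4 5 7 7 6 6 6 7 6 7 6 5 5
j=4: A[4]=6 > 5 → no swap
j=5: A[5]=6 > 5 → no swap
j=6: A[6]=6 > 5 → no swap
j=7: A[7]=7 > 5 → no swap
j=8: A[8]=6 > 5 → no swap
j=9: A[9]=7 > 5 → no swap
j=10: A[10]=6 > 5 → no swap
j=11: A[11]=5 ≤ 5 → i=2, swap A[2],A[11] → 4 5 5 7 6 6 6 7 6 7 6 7 5
final swap A[3],A[12] → 4 5 5 5 6 6 6 7 6 7 6 7 7; return 3
p = 3; k-1 = 2 < 3 ⇒ left

3; left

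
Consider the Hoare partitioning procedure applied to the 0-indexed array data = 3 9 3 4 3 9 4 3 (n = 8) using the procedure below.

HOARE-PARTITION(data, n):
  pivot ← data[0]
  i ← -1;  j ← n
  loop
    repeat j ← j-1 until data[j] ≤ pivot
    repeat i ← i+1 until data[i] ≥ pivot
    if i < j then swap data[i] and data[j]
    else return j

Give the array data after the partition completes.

3 3 3 4 9 9 4 3

pivot=3
j stops at 7 (3), i stops at 0 (3); swap ⇒ 3 9 3 4 3 9 4 3
j stops at 4 (3), i stops at 1 (9); swap ⇒ 3 3 3 4 9 9 4 3
j stops at 2, i stops at 2; i≥j ⇒ return 2. data=3 3 3 4 9 9 4 3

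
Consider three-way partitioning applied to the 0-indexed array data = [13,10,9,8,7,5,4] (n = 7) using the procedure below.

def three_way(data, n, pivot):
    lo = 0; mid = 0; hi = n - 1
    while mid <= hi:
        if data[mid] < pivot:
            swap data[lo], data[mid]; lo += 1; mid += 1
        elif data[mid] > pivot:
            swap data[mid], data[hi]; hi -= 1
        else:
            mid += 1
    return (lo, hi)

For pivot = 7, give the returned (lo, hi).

(2, 2)

pivot = 7; lo=0, mid=0, hi=6
data[mid]=13>7: swap data[0],data[6]; hi=5 → [4,10,9,8,7,5,13]
data[mid]=4<7: swap data[0],data[0]; lo=1,mid=1 → [4,10,9,8,7,5,13]
data[mid]=10>7: swap data[1],data[5]; hi=4 → [4,5,9,8,7,10,13]
data[mid]=5<7: swap data[1],data[1]; lo=2,mid=2 → [4,5,9,8,7,10,13]
data[mid]=9>7: swap data[2],data[4]; hi=3 → [4,5,7,8,9,10,13]
data[mid]=7=7: mid=3
data[mid]=8>7: swap data[3],data[3]; hi=2 → [4,5,7,8,9,10,13]
end: lo=2, hi=2; data = [4,5,7,8,9,10,13]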